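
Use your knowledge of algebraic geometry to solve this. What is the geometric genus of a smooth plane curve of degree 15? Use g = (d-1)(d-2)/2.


Using the genus formula for smooth plane curves:
g = (d-1)(d-2)/2
g = (15-1)(15-2)/2
g = 14*13/2
g = 182/2 = 91

91


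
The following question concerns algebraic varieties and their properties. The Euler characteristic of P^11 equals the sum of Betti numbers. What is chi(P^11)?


The complex projective space P^11 has one cell in each even real dimension 0, 2, ..., 22.
The cohomology groups are H^{2k}(P^11) = Z for k = 0,...,11, and 0 otherwise.
Euler characteristic = sum of Betti numbers = 1 per even-dimensional cohomology group.
chi(P^11) = 11 + 1 = 12

12


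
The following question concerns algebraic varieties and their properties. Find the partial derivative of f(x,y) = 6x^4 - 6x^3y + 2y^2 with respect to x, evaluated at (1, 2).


df/dx = 4*6*x^3 + 3*(-6)*x^2*y
At (1,2): 4*6*1^3 + 3*(-6)*1^2*2
= 24 - 36
= -12

-12


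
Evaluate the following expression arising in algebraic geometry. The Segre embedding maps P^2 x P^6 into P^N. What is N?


The Segre embedding maps P^m x P^n into P^N via
all products of coordinates from each factor.
N = (m+1)(n+1) - 1
N = (2+1)(6+1) - 1
N = 3*7 - 1
N = 21 - 1 = 20

20


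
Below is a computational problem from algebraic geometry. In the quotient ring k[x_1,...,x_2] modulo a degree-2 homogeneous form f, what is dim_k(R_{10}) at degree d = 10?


For R = k[x_1,...,x_n]/(f) with f homogeneous of degree e:
The Hilbert series is (1 - t^e)/(1 - t)^n.
So h(d) = C(d+n-1, n-1) - C(d-e+n-1, n-1) for d >= e.
With n=2, e=2, d=10:
C(10+2-1, 2-1) = C(11, 1) = 11
C(10-2+2-1, 2-1) = C(9, 1) = 9
h(10) = 11 - 9 = 2

2


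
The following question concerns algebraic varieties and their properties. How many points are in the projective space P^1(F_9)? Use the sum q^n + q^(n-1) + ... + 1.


P^1(F_9) has (q^(n+1) - 1)/(q - 1) points.
= 9^1 + 9^0
= 9 + 1
= 10

10


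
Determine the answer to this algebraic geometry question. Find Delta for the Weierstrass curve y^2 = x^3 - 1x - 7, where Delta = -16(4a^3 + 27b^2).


Compute each component:
4a^3 = 4*(-1)^3 = 4*(-1) = -4
27b^2 = 27*(-7)^2 = 27*49 = 1323
4a^3 + 27b^2 = -4 + 1323 = 1319
Delta = -16*1319 = -21104

-21104


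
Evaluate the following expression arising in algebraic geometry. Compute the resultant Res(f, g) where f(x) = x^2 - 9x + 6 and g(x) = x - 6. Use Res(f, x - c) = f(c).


For Res(f, x - c), we evaluate f at x = c.
f(6) = 6^2 - 9*6 + 6
= 36 - 54 + 6
= -18 + 6 = -12
Res(f, g) = -12

-12


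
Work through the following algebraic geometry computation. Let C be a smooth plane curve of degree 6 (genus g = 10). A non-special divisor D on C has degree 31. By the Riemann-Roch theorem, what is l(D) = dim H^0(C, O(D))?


First, compute the genus of a smooth plane curve of degree 6:
g = (d-1)(d-2)/2 = (6-1)(6-2)/2 = 10
For a non-special divisor D (i.e., h^1(D) = 0), Riemann-Roch gives:
l(D) = deg(D) - g + 1
Since deg(D) = 31 >= 2g - 1 = 19, D is non-special.
l(D) = 31 - 10 + 1 = 22

22


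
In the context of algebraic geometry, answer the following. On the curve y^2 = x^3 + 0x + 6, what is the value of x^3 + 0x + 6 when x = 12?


Compute x^3 + 0x + 6 at x = 12:
x^3 = 12^3 = 1728
0*x = 0*12 = 0
Sum: 1728 + 0 + 6 = 1734

1734


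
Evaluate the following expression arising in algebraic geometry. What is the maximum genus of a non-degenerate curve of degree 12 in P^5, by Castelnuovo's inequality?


Castelnuovo's bound: write d - 1 = m(r-1) + epsilon with 0 <= epsilon < r-1.
d - 1 = 12 - 1 = 11
r - 1 = 5 - 1 = 4
11 = 2*4 + 3, so m = 2, epsilon = 3
pi(d, r) = m(m-1)(r-1)/2 + m*epsilon
= 2*1*4/2 + 2*3
= 8/2 + 6
= 4 + 6 = 10

10


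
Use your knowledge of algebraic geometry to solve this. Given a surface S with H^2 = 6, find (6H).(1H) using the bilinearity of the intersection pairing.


Using bilinearity of the intersection pairing on a surface S:
(aH).(bH) = ab * (H.H)
We have H^2 = 6.
D.E = (6H).(1H) = 6*1*6
= 6*6
= 36

36


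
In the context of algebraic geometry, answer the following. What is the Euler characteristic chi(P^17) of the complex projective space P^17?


The complex projective space P^17 has one cell in each even real dimension 0, 2, ..., 34.
The cohomology groups are H^{2k}(P^17) = Z for k = 0,...,17, and 0 otherwise.
Euler characteristic = sum of Betti numbers = 1 per even-dimensional cohomology group.
chi(P^17) = 17 + 1 = 18

18


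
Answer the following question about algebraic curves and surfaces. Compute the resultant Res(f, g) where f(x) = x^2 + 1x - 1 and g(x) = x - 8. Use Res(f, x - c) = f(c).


For Res(f, x - c), we evaluate f at x = c.
f(8) = 8^2 + 1*8 - 1
= 64 + 8 - 1
= 72 - 1 = 71
Res(f, g) = 71

71


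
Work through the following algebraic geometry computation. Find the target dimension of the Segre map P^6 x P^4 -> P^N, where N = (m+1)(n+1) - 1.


The Segre embedding maps P^m x P^n into P^N via
all products of coordinates from each factor.
N = (m+1)(n+1) - 1
N = (6+1)(4+1) - 1
N = 7*5 - 1
N = 35 - 1 = 34

34


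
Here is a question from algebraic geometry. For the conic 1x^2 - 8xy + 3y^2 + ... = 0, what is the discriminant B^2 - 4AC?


The discriminant of a conic Ax^2 + Bxy + Cy^2 + ... = 0 is B^2 - 4AC.
B^2 = (-8)^2 = 64
4AC = 4*1*3 = 12
Discriminant = 64 - 12 = 52

52


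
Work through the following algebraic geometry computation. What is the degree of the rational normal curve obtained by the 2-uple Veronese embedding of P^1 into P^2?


The rational normal curve in P^2 is the image of P^1 under the 2-uple Veronese.
A general hyperplane in P^2 pulls back to a degree-2 form on P^1, which has 2 zeros,
so the curve meets a general hyperplane in 2 points. Degree = 2.

2


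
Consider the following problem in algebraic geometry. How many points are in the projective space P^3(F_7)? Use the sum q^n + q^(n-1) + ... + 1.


P^3(F_7) has (q^(n+1) - 1)/(q - 1) points.
= 7^3 + 7^2 + 7^1 + 7^0
= 343 + 49 + 7 + 1
= 400

400


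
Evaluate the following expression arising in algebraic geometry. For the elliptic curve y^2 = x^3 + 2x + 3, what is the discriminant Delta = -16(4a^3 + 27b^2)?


Compute each component:
4a^3 = 4*2^3 = 4*8 = 32
27b^2 = 27*3^2 = 27*9 = 243
4a^3 + 27b^2 = 32 + 243 = 275
Delta = -16*275 = -4400

-4400


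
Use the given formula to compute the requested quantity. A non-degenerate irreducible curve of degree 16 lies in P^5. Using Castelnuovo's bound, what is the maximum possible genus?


Castelnuovo's bound: write d - 1 = m(r-1) + epsilon with 0 <= epsilon < r-1.
d - 1 = 16 - 1 = 15
r - 1 = 5 - 1 = 4
15 = 3*4 + 3, so m = 3, epsilon = 3
pi(d, r) = m(m-1)(r-1)/2 + m*epsilon
= 3*2*4/2 + 3*3
= 24/2 + 9
= 12 + 9 = 21

21


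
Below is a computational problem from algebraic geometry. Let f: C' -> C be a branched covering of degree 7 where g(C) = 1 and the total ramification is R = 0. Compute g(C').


Riemann-Hurwitz formula: 2g' - 2 = d(2g - 2) + R
Given: d = 7, g = 1, R = 0
2g' - 2 = 7*(2*1 - 2) + 0
2g' - 2 = 7*0 + 0
2g' - 2 = 0 + 0 = 0
2g' = 2
g' = 1

1


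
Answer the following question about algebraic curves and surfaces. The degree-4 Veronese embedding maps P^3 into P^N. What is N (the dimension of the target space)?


The Veronese embedding v_d: P^n -> P^N maps each point to all
degree-d monomials in n+1 homogeneous coordinates.
N = C(n+d, d) - 1
N = C(3+4, 4) - 1
N = C(7, 4) - 1
C(7, 4) = 35
N = 35 - 1 = 34

34


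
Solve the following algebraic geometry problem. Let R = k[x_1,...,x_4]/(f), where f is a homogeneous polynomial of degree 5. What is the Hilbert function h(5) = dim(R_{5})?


For R = k[x_1,...,x_n]/(f) with f homogeneous of degree e:
The Hilbert series is (1 - t^e)/(1 - t)^n.
So h(d) = C(d+n-1, n-1) - C(d-e+n-1, n-1) for d >= e.
With n=4, e=5, d=5:
C(5+4-1, 4-1) = C(8, 3) = 56
C(5-5+4-1, 4-1) = C(3, 3) = 1
h(5) = 56 - 1 = 55

55


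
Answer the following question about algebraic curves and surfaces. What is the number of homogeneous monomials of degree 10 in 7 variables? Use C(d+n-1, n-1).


The number of degree-10 monomials in 7 variables is C(d+n-1, n-1).
= C(10+7-1, 7-1) = C(16, 6)
= 8008

8008


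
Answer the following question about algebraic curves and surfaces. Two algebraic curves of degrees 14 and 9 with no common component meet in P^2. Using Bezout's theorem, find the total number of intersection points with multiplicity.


Bezout's theorem states the intersection count equals the product of degrees.
Intersection count = 14 * 9 = 126

126


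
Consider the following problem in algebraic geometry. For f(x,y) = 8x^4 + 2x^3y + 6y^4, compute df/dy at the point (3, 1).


df/dy = 2*x^3 + 4*6*y^3
At (3,1): 2*3^3 + 4*6*1^3
= 54 + 24
= 78

78


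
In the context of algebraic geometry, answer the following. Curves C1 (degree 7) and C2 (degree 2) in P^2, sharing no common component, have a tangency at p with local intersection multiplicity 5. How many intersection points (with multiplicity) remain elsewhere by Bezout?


By Bezout's theorem, the total intersection number is d1 * d2.
Total = 7 * 2 = 14
Intersection multiplicity at p = 5
Remaining intersections = 14 - 5 = 9

9


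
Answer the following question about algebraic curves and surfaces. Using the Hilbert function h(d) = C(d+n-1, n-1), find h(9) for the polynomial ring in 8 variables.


The Hilbert function for the polynomial ring in 8 variables is:
h(d) = C(d+n-1, n-1)
h(9) = C(9+8-1, 8-1) = C(16, 7)
= 16! / (7! * 9!)
= 11440

11440


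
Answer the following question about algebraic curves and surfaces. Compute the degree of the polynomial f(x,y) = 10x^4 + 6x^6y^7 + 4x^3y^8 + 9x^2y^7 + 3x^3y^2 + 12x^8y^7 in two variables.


Examine each term for its total degree (sum of exponents).
  Term '10x^4' has total degree 4+0 = 4.
  Term '6x^6y^7' has total degree 6+7 = 13.
  Term '4x^3y^8' has total degree 3+8 = 11.
  Term '9x^2y^7' has total degree 2+7 = 9.
  Term '3x^3y^2' has total degree 3+2 = 5.
  Term '12x^8y^7' has total degree 8+7 = 15.
The maximum total degree among all terms is 15.

15


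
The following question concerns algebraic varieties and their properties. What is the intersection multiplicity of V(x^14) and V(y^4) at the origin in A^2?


The intersection multiplicity of V(x^a) and V(y^b) at the origin is:
I(O; V(x^14), V(y^4)) = dim_k(k[x,y]/(x^14, y^4))
A basis for k[x,y]/(x^14, y^4) is the set of monomials x^i * y^j
where 0 <= i < 14 and 0 <= j < 4.
The number of such monomials is 14 * 4 = 56

56


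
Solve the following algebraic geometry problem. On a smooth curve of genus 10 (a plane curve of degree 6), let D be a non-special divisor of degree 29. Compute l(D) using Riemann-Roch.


First, compute the genus of a smooth plane curve of degree 6:
g = (d-1)(d-2)/2 = (6-1)(6-2)/2 = 10
For a non-special divisor D (i.e., h^1(D) = 0), Riemann-Roch gives:
l(D) = deg(D) - g + 1
Since deg(D) = 29 >= 2g - 1 = 19, D is non-special.
l(D) = 29 - 10 + 1 = 20

20


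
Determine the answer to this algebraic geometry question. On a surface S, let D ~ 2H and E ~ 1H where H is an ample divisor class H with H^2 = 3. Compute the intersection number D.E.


Using bilinearity of the intersection pairing on a surface S:
(aH).(bH) = ab * (H.H)
We have H^2 = 3.
D.E = (2H).(1H) = 2*1*3
= 2*3
= 6

6


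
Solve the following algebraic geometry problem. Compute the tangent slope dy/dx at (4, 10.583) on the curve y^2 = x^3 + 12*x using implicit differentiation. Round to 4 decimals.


Using implicit differentiation of y^2 = x^3 + 12*x:
2y * dy/dx = 3x^2 + 12
dy/dx = (3x^2 + 12)/(2y)
Numerator: 3*4^2 + 12 = 60
Denominator: 2*10.583 = 21.166
dy/dx = 60/21.166 = 2.8347

2.8347


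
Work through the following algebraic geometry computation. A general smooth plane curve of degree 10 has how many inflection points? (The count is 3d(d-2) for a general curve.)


For a general smooth plane curve C of degree d, the inflection points are
the intersection of C with its Hessian curve, which has degree 3(d-2).
By Bezout, the total intersection number is d * 3(d-2) = 10 * 24 = 240.
For a general curve every flex is ordinary, so each contributes
multiplicity 1 to C·Hess(C), and the number of distinct inflection
points is 3d(d-2).
Inflection points = 3*10*(10-2) = 3*10*8 = 240

240


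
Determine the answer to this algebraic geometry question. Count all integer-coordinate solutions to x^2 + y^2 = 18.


Systematically check integer values of x where x^2 <= 18.
For each valid x, check if 18 - x^2 is a perfect square.
x=3: 18 - 9 = 9, sqrt = 3 (valid)
Total integer solutions found: 4

4


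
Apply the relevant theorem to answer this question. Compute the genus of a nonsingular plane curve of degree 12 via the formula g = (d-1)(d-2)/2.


Using the genus formula for smooth plane curves:
g = (d-1)(d-2)/2
g = (12-1)(12-2)/2
g = 11*10/2
g = 110/2 = 55

55


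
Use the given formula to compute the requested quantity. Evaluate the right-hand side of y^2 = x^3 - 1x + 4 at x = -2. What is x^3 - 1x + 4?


Compute x^3 - 1x + 4 at x = -2:
x^3 = (-2)^3 = -8
(-1)*x = (-1)*(-2) = 2
Sum: -8 + 2 + 4 = -2

-2


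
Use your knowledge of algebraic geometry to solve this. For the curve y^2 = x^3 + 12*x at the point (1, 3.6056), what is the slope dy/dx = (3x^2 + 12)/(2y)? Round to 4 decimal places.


Using implicit differentiation of y^2 = x^3 + 12*x:
2y * dy/dx = 3x^2 + 12
dy/dx = (3x^2 + 12)/(2y)
Numerator: 3*1^2 + 12 = 15
Denominator: 2*3.6056 = 7.2112
dy/dx = 15/7.2112 = 2.0801

2.0801


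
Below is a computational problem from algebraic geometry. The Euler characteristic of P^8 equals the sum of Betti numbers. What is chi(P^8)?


The complex projective space P^8 has one cell in each even real dimension 0, 2, ..., 16.
The cohomology groups are H^{2k}(P^8) = Z for k = 0,...,8, and 0 otherwise.
Euler characteristic = sum of Betti numbers = 1 per even-dimensional cohomology group.
chi(P^8) = 8 + 1 = 9

9


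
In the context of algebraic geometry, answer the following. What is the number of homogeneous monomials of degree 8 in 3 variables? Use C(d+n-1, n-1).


The number of degree-8 monomials in 3 variables is C(d+n-1, n-1).
= C(8+3-1, 3-1) = C(10, 2)
= 45

45


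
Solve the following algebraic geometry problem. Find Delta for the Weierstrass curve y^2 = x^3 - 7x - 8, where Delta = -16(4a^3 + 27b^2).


Compute each component:
4a^3 = 4*(-7)^3 = 4*(-343) = -1372
27b^2 = 27*(-8)^2 = 27*64 = 1728
4a^3 + 27b^2 = -1372 + 1728 = 356
Delta = -16*356 = -5696

-5696


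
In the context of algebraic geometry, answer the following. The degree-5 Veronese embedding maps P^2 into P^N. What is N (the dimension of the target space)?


The Veronese embedding v_d: P^n -> P^N maps each point to all
degree-d monomials in n+1 homogeneous coordinates.
N = C(n+d, d) - 1
N = C(2+5, 5) - 1
N = C(7, 5) - 1
C(7, 5) = 21
N = 21 - 1 = 20

20


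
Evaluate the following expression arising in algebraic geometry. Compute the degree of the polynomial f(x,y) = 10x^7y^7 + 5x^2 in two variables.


Examine each term for its total degree (sum of exponents).
  Term '10x^7y^7' has total degree 7+7 = 14.
  Term '5x^2' has total degree 2+0 = 2.
The maximum total degree among all terms is 14.

14


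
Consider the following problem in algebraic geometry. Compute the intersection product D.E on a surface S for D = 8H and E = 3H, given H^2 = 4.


Using bilinearity of the intersection pairing on a surface S:
(aH).(bH) = ab * (H.H)
We have H^2 = 4.
D.E = (8H).(3H) = 8*3*4
= 24*4
= 96

96


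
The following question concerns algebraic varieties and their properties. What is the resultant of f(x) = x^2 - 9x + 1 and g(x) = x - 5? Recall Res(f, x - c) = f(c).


For Res(f, x - c), we evaluate f at x = c.
f(5) = 5^2 - 9*5 + 1
= 25 - 45 + 1
= -20 + 1 = -19
Res(f, g) = -19

-19


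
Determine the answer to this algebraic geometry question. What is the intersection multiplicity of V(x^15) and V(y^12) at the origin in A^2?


The intersection multiplicity of V(x^a) and V(y^b) at the origin is:
I(O; V(x^15), V(y^12)) = dim_k(k[x,y]/(x^15, y^12))
A basis for k[x,y]/(x^15, y^12) is the set of monomials x^i * y^j
where 0 <= i < 15 and 0 <= j < 12.
The number of such monomials is 15 * 12 = 180

180


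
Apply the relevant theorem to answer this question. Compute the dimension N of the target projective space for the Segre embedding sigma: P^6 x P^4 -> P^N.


The Segre embedding maps P^m x P^n into P^N via
all products of coordinates from each factor.
N = (m+1)(n+1) - 1
N = (6+1)(4+1) - 1
N = 7*5 - 1
N = 35 - 1 = 34

34


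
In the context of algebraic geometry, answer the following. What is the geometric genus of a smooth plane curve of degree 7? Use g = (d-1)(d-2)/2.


Using the genus formula for smooth plane curves:
g = (d-1)(d-2)/2
g = (7-1)(7-2)/2
g = 6*5/2
g = 30/2 = 15

15


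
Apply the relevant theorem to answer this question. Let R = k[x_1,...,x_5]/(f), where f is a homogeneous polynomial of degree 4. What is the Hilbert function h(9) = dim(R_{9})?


For R = k[x_1,...,x_n]/(f) with f homogeneous of degree e:
The Hilbert series is (1 - t^e)/(1 - t)^n.
So h(d) = C(d+n-1, n-1) - C(d-e+n-1, n-1) for d >= e.
With n=5, e=4, d=9:
C(9+5-1, 5-1) = C(13, 4) = 715
C(9-4+5-1, 5-1) = C(9, 4) = 126
h(9) = 715 - 126 = 589

589


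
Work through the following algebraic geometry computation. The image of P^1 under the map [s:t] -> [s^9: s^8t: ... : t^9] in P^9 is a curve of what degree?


The rational normal curve in P^9 is the image of P^1 under the 9-uple Veronese.
A general hyperplane in P^9 pulls back to a degree-9 form on P^1, which has 9 zeros,
so the curve meets a general hyperplane in 9 points. Degree = 9.

9


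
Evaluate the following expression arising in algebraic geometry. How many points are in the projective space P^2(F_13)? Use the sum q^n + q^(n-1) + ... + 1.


P^2(F_13) has (q^(n+1) - 1)/(q - 1) points.
= 13^2 + 13^1 + 13^0
= 169 + 13 + 1
= 183

183


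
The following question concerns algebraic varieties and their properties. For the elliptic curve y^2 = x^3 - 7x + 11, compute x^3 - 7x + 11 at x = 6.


Compute x^3 - 7x + 11 at x = 6:
x^3 = 6^3 = 216
(-7)*x = (-7)*6 = -42
Sum: 216 - 42 + 11 = 185

185


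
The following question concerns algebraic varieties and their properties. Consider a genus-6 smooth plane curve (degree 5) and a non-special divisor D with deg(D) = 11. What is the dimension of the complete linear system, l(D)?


First, compute the genus of a smooth plane curve of degree 5:
g = (d-1)(d-2)/2 = (5-1)(5-2)/2 = 6
For a non-special divisor D (i.e., h^1(D) = 0), Riemann-Roch gives:
l(D) = deg(D) - g + 1
Since deg(D) = 11 >= 2g - 1 = 11, D is non-special.
l(D) = 11 - 6 + 1 = 6

6


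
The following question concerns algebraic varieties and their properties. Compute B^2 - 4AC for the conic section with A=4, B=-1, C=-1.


The discriminant of a conic Ax^2 + Bxy + Cy^2 + ... = 0 is B^2 - 4AC.
B^2 = (-1)^2 = 1
4AC = 4*4*(-1) = -16
Discriminant = 1 + 16 = 17

17


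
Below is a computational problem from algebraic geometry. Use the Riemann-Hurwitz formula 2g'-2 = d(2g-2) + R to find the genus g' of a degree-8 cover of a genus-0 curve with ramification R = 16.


Riemann-Hurwitz formula: 2g' - 2 = d(2g - 2) + R
Given: d = 8, g = 0, R = 16
2g' - 2 = 8*(2*0 - 2) + 16
2g' - 2 = 8*(-2) + 16
2g' - 2 = -16 + 16 = 0
2g' = 2
g' = 1

1


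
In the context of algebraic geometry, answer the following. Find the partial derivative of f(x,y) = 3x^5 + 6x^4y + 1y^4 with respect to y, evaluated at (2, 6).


df/dy = 6*x^4 + 4*1*y^3
At (2,6): 6*2^4 + 4*1*6^3
= 96 + 864
= 960

960


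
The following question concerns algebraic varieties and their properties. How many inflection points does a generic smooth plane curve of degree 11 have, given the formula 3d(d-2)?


For a general smooth plane curve C of degree d, the inflection points are
the intersection of C with its Hessian curve, which has degree 3(d-2).
By Bezout, the total intersection number is d * 3(d-2) = 11 * 27 = 297.
For a general curve every flex is ordinary, so each contributes
multiplicity 1 to C·Hess(C), and the number of distinct inflection
points is 3d(d-2).
Inflection points = 3*11*(11-2) = 3*11*9 = 297

297


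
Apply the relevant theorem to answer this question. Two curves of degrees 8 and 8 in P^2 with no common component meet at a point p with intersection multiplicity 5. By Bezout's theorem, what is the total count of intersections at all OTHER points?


By Bezout's theorem, the total intersection number is d1 * d2.
Total = 8 * 8 = 64
Intersection multiplicity at p = 5
Remaining intersections = 64 - 5 = 59

59


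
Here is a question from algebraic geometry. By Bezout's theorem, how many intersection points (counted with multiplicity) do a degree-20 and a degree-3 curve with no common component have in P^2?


Bezout's theorem states the intersection count equals the product of degrees.
Intersection count = 20 * 3 = 60

60


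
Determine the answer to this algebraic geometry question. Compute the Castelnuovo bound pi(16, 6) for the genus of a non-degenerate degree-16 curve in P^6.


Castelnuovo's bound: write d - 1 = m(r-1) + epsilon with 0 <= epsilon < r-1.
d - 1 = 16 - 1 = 15
r - 1 = 6 - 1 = 5
15 = 3*5 + 0, so m = 3, epsilon = 0
pi(d, r) = m(m-1)(r-1)/2 + m*epsilon
= 3*2*5/2 + 3*0
= 30/2 + 0
= 15 + 0 = 15

15


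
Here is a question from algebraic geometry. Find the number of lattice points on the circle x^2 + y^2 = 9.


Systematically check integer values of x where x^2 <= 9.
For each valid x, check if 9 - x^2 is a perfect square.
x=0: 9 - 0 = 9, sqrt = 3 (valid)
x=3: 9 - 9 = 0, sqrt = 0 (valid)
Total integer solutions found: 4

4


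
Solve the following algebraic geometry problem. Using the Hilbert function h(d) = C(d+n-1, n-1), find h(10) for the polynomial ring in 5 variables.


The Hilbert function for the polynomial ring in 5 variables is:
h(d) = C(d+n-1, n-1)
h(10) = C(10+5-1, 5-1) = C(14, 4)
= 14! / (4! * 10!)
= 1001

1001


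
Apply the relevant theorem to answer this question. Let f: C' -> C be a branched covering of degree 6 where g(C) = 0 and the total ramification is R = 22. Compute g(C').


Riemann-Hurwitz formula: 2g' - 2 = d(2g - 2) + R
Given: d = 6, g = 0, R = 22
2g' - 2 = 6*(2*0 - 2) + 22
2g' - 2 = 6*(-2) + 22
2g' - 2 = -12 + 22 = 10
2g' = 12
g' = 6

6


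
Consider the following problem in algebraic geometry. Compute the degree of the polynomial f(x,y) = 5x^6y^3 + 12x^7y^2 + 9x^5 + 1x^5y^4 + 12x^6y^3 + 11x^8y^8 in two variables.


Examine each term for its total degree (sum of exponents).
  Term '5x^6y^3' has total degree 6+3 = 9.
  Term '12x^7y^2' has total degree 7+2 = 9.
  Term '9x^5' has total degree 5+0 = 5.
  Term '1x^5y^4' has total degree 5+4 = 9.
  Term '12x^6y^3' has total degree 6+3 = 9.
  Term '11x^8y^8' has total degree 8+8 = 16.
The maximum total degree among all terms is 16.

16


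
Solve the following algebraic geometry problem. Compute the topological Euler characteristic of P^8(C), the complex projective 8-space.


The complex projective space P^8 has one cell in each even real dimension 0, 2, ..., 16.
The cohomology groups are H^{2k}(P^8) = Z for k = 0,...,8, and 0 otherwise.
Euler characteristic = sum of Betti numbers = 1 per even-dimensional cohomology group.
chi(P^8) = 8 + 1 = 9

9


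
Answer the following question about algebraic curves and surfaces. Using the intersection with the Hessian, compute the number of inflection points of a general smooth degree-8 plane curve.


For a general smooth plane curve C of degree d, the inflection points are
the intersection of C with its Hessian curve, which has degree 3(d-2).
By Bezout, the total intersection number is d * 3(d-2) = 8 * 18 = 144.
For a general curve every flex is ordinary, so each contributes
multiplicity 1 to C·Hess(C), and the number of distinct inflection
points is 3d(d-2).
Inflection points = 3*8*(8-2) = 3*8*6 = 144

144


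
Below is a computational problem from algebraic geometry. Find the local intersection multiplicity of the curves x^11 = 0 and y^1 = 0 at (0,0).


The intersection multiplicity of V(x^a) and V(y^b) at the origin is:
I(O; V(x^11), V(y^1)) = dim_k(k[x,y]/(x^11, y^1))
A basis for k[x,y]/(x^11, y^1) is the set of monomials x^i * y^j
where 0 <= i < 11 and 0 <= j < 1.
The number of such monomials is 11 * 1 = 11

11


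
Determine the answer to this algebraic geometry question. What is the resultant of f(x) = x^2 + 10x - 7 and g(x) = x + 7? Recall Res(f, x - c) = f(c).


For Res(f, x - c), we evaluate f at x = c.
f(-7) = (-7)^2 + 10*(-7) - 7
= 49 - 70 - 7
= -21 - 7 = -28
Res(f, g) = -28

-28


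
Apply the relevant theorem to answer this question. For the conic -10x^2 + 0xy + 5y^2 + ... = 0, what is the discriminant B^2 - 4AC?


The discriminant of a conic Ax^2 + Bxy + Cy^2 + ... = 0 is B^2 - 4AC.
B^2 = 0^2 = 0
4AC = 4*(-10)*5 = -200
Discriminant = 0 + 200 = 200

200


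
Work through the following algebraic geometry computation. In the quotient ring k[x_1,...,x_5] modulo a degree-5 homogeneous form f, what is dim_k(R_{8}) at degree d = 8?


For R = k[x_1,...,x_n]/(f) with f homogeneous of degree e:
The Hilbert series is (1 - t^e)/(1 - t)^n.
So h(d) = C(d+n-1, n-1) - C(d-e+n-1, n-1) for d >= e.
With n=5, e=5, d=8:
C(8+5-1, 5-1) = C(12, 4) = 495
C(8-5+5-1, 5-1) = C(7, 4) = 35
h(8) = 495 - 35 = 460

460


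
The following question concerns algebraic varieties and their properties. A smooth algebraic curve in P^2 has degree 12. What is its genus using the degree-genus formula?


Using the genus formula for smooth plane curves:
g = (d-1)(d-2)/2
g = (12-1)(12-2)/2
g = 11*10/2
g = 110/2 = 55

55


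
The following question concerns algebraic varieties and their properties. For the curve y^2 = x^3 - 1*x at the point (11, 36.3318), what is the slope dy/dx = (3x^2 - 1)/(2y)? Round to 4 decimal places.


Using implicit differentiation of y^2 = x^3 - 1*x:
2y * dy/dx = 3x^2 - 1
dy/dx = (3x^2 - 1)/(2y)
Numerator: 3*11^2 - 1 = 362
Denominator: 2*36.3318 = 72.6636
dy/dx = 362/72.6636 = 4.9819

4.9819


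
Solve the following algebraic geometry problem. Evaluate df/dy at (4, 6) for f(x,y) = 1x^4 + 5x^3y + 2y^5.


df/dy = 5*x^3 + 5*2*y^4
At (4,6): 5*4^3 + 5*2*6^4
= 320 + 12960
= 13280

13280


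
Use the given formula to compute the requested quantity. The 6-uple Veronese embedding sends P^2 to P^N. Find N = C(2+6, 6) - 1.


The Veronese embedding v_d: P^n -> P^N maps each point to all
degree-d monomials in n+1 homogeneous coordinates.
N = C(n+d, d) - 1
N = C(2+6, 6) - 1
N = C(8, 6) - 1
C(8, 6) = 28
N = 28 - 1 = 27

27


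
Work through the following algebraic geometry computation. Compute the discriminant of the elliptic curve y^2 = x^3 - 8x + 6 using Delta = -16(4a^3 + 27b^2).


Compute each component:
4a^3 = 4*(-8)^3 = 4*(-512) = -2048
27b^2 = 27*6^2 = 27*36 = 972
4a^3 + 27b^2 = -2048 + 972 = -1076
Delta = -16*(-1076) = 17216

17216


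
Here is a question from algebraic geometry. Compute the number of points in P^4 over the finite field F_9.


P^4(F_9) has (q^(n+1) - 1)/(q - 1) points.
= 9^4 + 9^3 + 9^2 + 9^1 + 9^0
= 6561 + 729 + 81 + 9 + 1
= 7381

7381


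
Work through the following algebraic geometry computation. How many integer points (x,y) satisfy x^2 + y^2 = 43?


Systematically check integer values of x where x^2 <= 43.
For each valid x, check if 43 - x^2 is a perfect square.
Total integer solutions found: 0

0


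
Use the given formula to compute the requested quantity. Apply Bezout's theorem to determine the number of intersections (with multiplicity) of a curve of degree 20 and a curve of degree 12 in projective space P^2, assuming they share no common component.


Bezout's theorem states the intersection count equals the product of degrees.
Intersection count = 20 * 12 = 240

240


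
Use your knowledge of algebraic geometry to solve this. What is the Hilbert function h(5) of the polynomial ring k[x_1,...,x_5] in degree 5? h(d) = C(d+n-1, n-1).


The Hilbert function for the polynomial ring in 5 variables is:
h(d) = C(d+n-1, n-1)
h(5) = C(5+5-1, 5-1) = C(9, 4)
= 9! / (4! * 5!)
= 126

126


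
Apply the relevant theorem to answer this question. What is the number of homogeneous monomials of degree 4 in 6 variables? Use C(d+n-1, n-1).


The number of degree-4 monomials in 6 variables is C(d+n-1, n-1).
= C(4+6-1, 6-1) = C(9, 5)
= 126

126


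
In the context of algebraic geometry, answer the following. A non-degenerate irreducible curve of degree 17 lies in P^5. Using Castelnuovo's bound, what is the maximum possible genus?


Castelnuovo's bound: write d - 1 = m(r-1) + epsilon with 0 <= epsilon < r-1.
d - 1 = 17 - 1 = 16
r - 1 = 5 - 1 = 4
16 = 4*4 + 0, so m = 4, epsilon = 0
pi(d, r) = m(m-1)(r-1)/2 + m*epsilon
= 4*3*4/2 + 4*0
= 48/2 + 0
= 24 + 0 = 24

24


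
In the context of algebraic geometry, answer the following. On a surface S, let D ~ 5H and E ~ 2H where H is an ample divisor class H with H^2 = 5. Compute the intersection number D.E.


Using bilinearity of the intersection pairing on a surface S:
(aH).(bH) = ab * (H.H)
We have H^2 = 5.
D.E = (5H).(2H) = 5*2*5
= 10*5
= 50

50


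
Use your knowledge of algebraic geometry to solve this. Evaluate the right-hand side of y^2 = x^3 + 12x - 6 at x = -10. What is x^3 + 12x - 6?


Compute x^3 + 12x - 6 at x = -10:
x^3 = (-10)^3 = -1000
12*x = 12*(-10) = -120
Sum: -1000 - 120 - 6 = -1126

-1126


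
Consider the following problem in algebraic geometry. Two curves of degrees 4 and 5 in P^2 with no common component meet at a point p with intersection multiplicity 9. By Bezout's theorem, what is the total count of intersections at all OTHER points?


By Bezout's theorem, the total intersection number is d1 * d2.
Total = 4 * 5 = 20
Intersection multiplicity at p = 9
Remaining intersections = 20 - 9 = 11

11


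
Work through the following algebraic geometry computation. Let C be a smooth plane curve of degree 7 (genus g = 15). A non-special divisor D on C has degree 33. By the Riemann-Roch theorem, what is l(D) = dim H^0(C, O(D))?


First, compute the genus of a smooth plane curve of degree 7:
g = (d-1)(d-2)/2 = (7-1)(7-2)/2 = 15
For a non-special divisor D (i.e., h^1(D) = 0), Riemann-Roch gives:
l(D) = deg(D) - g + 1
Since deg(D) = 33 >= 2g - 1 = 29, D is non-special.
l(D) = 33 - 15 + 1 = 19

19


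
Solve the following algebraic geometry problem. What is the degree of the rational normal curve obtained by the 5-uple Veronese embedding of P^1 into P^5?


The rational normal curve in P^5 is the image of P^1 under the 5-uple Veronese.
A general hyperplane in P^5 pulls back to a degree-5 form on P^1, which has 5 zeros,
so the curve meets a general hyperplane in 5 points. Degree = 5.

5


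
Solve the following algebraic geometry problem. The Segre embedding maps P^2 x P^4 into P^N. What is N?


The Segre embedding maps P^m x P^n into P^N via
all products of coordinates from each factor.
N = (m+1)(n+1) - 1
N = (2+1)(4+1) - 1
N = 3*5 - 1
N = 15 - 1 = 14

14


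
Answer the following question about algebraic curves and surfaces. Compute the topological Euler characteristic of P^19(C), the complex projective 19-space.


The complex projective space P^19 has one cell in each even real dimension 0, 2, ..., 38.
The cohomology groups are H^{2k}(P^19) = Z for k = 0,...,19, and 0 otherwise.
Euler characteristic = sum of Betti numbers = 1 per even-dimensional cohomology group.
chi(P^19) = 19 + 1 = 20

20


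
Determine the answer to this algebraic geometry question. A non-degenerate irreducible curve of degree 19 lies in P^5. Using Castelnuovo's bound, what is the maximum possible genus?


Castelnuovo's bound: write d - 1 = m(r-1) + epsilon with 0 <= epsilon < r-1.
d - 1 = 19 - 1 = 18
r - 1 = 5 - 1 = 4
18 = 4*4 + 2, so m = 4, epsilon = 2
pi(d, r) = m(m-1)(r-1)/2 + m*epsilon
= 4*3*4/2 + 4*2
= 48/2 + 8
= 24 + 8 = 32

32


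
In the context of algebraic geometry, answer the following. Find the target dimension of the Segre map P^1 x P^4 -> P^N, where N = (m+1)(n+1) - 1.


The Segre embedding maps P^m x P^n into P^N via
all products of coordinates from each factor.
N = (m+1)(n+1) - 1
N = (1+1)(4+1) - 1
N = 2*5 - 1
N = 10 - 1 = 9

9


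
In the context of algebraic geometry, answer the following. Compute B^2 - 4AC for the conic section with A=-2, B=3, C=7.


The discriminant of a conic Ax^2 + Bxy + Cy^2 + ... = 0 is B^2 - 4AC.
B^2 = 3^2 = 9
4AC = 4*(-2)*7 = -56
Discriminant = 9 + 56 = 65

65


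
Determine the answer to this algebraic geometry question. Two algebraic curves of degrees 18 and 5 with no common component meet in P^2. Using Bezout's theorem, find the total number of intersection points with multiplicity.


Bezout's theorem states the intersection count equals the product of degrees.
Intersection count = 18 * 5 = 90

90


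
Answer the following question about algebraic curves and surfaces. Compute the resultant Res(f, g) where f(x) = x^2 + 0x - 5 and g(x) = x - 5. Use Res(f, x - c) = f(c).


For Res(f, x - c), we evaluate f at x = c.
f(5) = 5^2 + 0*5 - 5
= 25 + 0 - 5
= 25 - 5 = 20
Res(f, g) = 20

20


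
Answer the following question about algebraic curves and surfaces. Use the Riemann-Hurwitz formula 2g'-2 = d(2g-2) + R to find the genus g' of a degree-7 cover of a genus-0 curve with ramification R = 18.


Riemann-Hurwitz formula: 2g' - 2 = d(2g - 2) + R
Given: d = 7, g = 0, R = 18
2g' - 2 = 7*(2*0 - 2) + 18
2g' - 2 = 7*(-2) + 18
2g' - 2 = -14 + 18 = 4
2g' = 6
g' = 3

3


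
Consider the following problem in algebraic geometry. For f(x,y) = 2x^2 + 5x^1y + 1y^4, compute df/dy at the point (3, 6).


df/dy = 5*x^1 + 4*1*y^3
At (3,6): 5*3^1 + 4*1*6^3
= 15 + 864
= 879

879


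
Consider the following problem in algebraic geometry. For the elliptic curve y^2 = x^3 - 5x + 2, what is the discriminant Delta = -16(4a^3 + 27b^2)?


Compute each component:
4a^3 = 4*(-5)^3 = 4*(-125) = -500
27b^2 = 27*2^2 = 27*4 = 108
4a^3 + 27b^2 = -500 + 108 = -392
Delta = -16*(-392) = 6272

6272


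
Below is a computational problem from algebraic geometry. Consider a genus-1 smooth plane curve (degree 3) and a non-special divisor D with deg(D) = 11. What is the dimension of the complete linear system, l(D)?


First, compute the genus of a smooth plane curve of degree 3:
g = (d-1)(d-2)/2 = (3-1)(3-2)/2 = 1
For a non-special divisor D (i.e., h^1(D) = 0), Riemann-Roch gives:
l(D) = deg(D) - g + 1
Since deg(D) = 11 >= 2g - 1 = 1, D is non-special.
l(D) = 11 - 1 + 1 = 11

11


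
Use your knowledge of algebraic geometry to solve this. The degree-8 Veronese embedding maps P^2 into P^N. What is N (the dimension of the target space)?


The Veronese embedding v_d: P^n -> P^N maps each point to all
degree-d monomials in n+1 homogeneous coordinates.
N = C(n+d, d) - 1
N = C(2+8, 8) - 1
N = C(10, 8) - 1
C(10, 8) = 45
N = 45 - 1 = 44

44


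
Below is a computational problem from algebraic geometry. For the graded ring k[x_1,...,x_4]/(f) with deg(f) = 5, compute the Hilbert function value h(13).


For R = k[x_1,...,x_n]/(f) with f homogeneous of degree e:
The Hilbert series is (1 - t^e)/(1 - t)^n.
So h(d) = C(d+n-1, n-1) - C(d-e+n-1, n-1) for d >= e.
With n=4, e=5, d=13:
C(13+4-1, 4-1) = C(16, 3) = 560
C(13-5+4-1, 4-1) = C(11, 3) = 165
h(13) = 560 - 165 = 395

395


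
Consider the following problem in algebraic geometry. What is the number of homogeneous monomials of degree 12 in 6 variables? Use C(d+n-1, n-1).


The number of degree-12 monomials in 6 variables is C(d+n-1, n-1).
= C(12+6-1, 6-1) = C(17, 5)
= 6188

6188


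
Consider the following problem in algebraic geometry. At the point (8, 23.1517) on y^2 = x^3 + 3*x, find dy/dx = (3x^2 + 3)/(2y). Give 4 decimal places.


Using implicit differentiation of y^2 = x^3 + 3*x:
2y * dy/dx = 3x^2 + 3
dy/dx = (3x^2 + 3)/(2y)
Numerator: 3*8^2 + 3 = 195
Denominator: 2*23.1517 = 46.3034
dy/dx = 195/46.3034 = 4.2114

4.2114


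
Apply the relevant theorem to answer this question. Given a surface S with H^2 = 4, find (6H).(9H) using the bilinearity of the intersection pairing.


Using bilinearity of the intersection pairing on a surface S:
(aH).(bH) = ab * (H.H)
We have H^2 = 4.
D.E = (6H).(9H) = 6*9*4
= 54*4
= 216

216


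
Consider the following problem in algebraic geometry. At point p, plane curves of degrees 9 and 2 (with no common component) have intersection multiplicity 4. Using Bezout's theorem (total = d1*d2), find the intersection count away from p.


By Bezout's theorem, the total intersection number is d1 * d2.
Total = 9 * 2 = 18
Intersection multiplicity at p = 4
Remaining intersections = 18 - 4 = 14

14


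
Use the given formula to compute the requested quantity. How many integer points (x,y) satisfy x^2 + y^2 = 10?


Systematically check integer values of x where x^2 <= 10.
For each valid x, check if 10 - x^2 is a perfect square.
x=1: 10 - 1 = 9, sqrt = 3 (valid)
x=3: 10 - 9 = 1, sqrt = 1 (valid)
Total integer solutions found: 8

8


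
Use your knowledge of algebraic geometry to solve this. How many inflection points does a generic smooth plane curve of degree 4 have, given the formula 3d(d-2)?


For a general smooth plane curve C of degree d, the inflection points are
the intersection of C with its Hessian curve, which has degree 3(d-2).
By Bezout, the total intersection number is d * 3(d-2) = 4 * 6 = 24.
For a general curve every flex is ordinary, so each contributes
multiplicity 1 to C·Hess(C), and the number of distinct inflection
points is 3d(d-2).
Inflection points = 3*4*(4-2) = 3*4*2 = 24

24


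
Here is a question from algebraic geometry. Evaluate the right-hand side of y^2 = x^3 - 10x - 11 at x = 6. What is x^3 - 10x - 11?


Compute x^3 - 10x - 11 at x = 6:
x^3 = 6^3 = 216
(-10)*x = (-10)*6 = -60
Sum: 216 - 60 - 11 = 145

145


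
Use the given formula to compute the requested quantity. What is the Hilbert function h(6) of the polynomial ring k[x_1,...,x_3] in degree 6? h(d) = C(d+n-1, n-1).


The Hilbert function for the polynomial ring in 3 variables is:
h(d) = C(d+n-1, n-1)
h(6) = C(6+3-1, 3-1) = C(8, 2)
= 8! / (2! * 6!)
= 28

28


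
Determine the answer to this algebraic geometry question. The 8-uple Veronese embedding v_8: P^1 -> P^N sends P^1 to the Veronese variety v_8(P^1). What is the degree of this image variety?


The Veronese variety v_8(P^1) has degree d^r.
d^r = 8^1 = 8

8


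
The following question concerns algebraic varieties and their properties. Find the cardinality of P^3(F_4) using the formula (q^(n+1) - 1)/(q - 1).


P^3(F_4) has (q^(n+1) - 1)/(q - 1) points.
= 4^3 + 4^2 + 4^1 + 4^0
= 64 + 16 + 4 + 1
= 85

85


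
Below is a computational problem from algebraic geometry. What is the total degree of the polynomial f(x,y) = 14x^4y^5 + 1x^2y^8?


Examine each term for its total degree (sum of exponents).
  Term '14x^4y^5' has total degree 4+5 = 9.
  Term '1x^2y^8' has total degree 2+8 = 10.
The maximum total degree among all terms is 10.

10


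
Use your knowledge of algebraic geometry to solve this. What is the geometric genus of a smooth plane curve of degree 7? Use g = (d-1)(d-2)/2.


Using the genus formula for smooth plane curves:
g = (d-1)(d-2)/2
g = (7-1)(7-2)/2
g = 6*5/2
g = 30/2 = 15

15


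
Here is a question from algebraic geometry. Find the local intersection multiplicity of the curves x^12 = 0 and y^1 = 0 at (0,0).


The intersection multiplicity of V(x^a) and V(y^b) at the origin is:
I(O; V(x^12), V(y^1)) = dim_k(k[x,y]/(x^12, y^1))
A basis for k[x,y]/(x^12, y^1) is the set of monomials x^i * y^j
where 0 <= i < 12 and 0 <= j < 1.
The number of such monomials is 12 * 1 = 12

12


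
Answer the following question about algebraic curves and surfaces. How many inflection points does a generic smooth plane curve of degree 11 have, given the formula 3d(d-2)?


For a general smooth plane curve C of degree d, the inflection points are
the intersection of C with its Hessian curve, which has degree 3(d-2).
By Bezout, the total intersection number is d * 3(d-2) = 11 * 27 = 297.
For a general curve every flex is ordinary, so each contributes
multiplicity 1 to C·Hess(C), and the number of distinct inflection
points is 3d(d-2).
Inflection points = 3*11*(11-2) = 3*11*9 = 297

297
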